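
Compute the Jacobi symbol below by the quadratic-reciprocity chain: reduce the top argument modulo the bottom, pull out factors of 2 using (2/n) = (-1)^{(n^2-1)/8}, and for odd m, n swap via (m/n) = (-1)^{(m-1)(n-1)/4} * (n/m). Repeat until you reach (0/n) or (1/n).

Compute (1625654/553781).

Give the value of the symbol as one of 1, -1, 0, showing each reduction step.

0

(1625654/553781): 1625654 mod 553781 = 518092, so (1625654/553781) = (518092/553781)
factor out 2^2: 518092 = 2^2·129523; with 553781 mod 8 = 5, (2/553781) = -1; sign now +1; continue with (129523/553781)
flip (129523/553781) -> (553781/129523): both odd, 129523 mod 4 = 3, 553781 mod 4 = 1, so the flip contributes +1; sign now +1
(553781/129523): 553781 mod 129523 = 35689, so (553781/129523) = (35689/129523)
flip (35689/129523) -> (129523/35689): both odd, 35689 mod 4 = 1, 129523 mod 4 = 3, so the flip contributes +1; sign now +1
(129523/35689): 129523 mod 35689 = 22456, so (129523/35689) = (22456/35689)
factor out 2^3: 22456 = 2^3·2807; with 35689 mod 8 = 1, (2/35689) = +1; sign now +1; continue with (2807/35689)
flip (2807/35689) -> (35689/2807): both odd, 2807 mod 4 = 3, 35689 mod 4 = 1, so the flip contributes +1; sign now +1
(35689/2807): 35689 mod 2807 = 2005, so (35689/2807) = (2005/2807)
flip (2005/2807) -> (2807/2005): both odd, 2005 mod 4 = 1, 2807 mod 4 = 3, so the flip contributes +1; sign now +1
(2807/2005): 2807 mod 2005 = 802, so (2807/2005) = (802/2005)
factor out 2^1: 802 = 2^1·401; with 2005 mod 8 = 5, (2/2005) = -1; sign now -1; continue with (401/2005)
flip (401/2005) -> (2005/401): both odd, 401 mod 4 = 1, 2005 mod 4 = 1, so the flip contributes +1; sign now -1
(2005/401): 2005 mod 401 = 0, so (2005/401) = (0/401)
reached (0/401); gcd(a, n) > 1, so (0/401) = 0 and the symbol is 0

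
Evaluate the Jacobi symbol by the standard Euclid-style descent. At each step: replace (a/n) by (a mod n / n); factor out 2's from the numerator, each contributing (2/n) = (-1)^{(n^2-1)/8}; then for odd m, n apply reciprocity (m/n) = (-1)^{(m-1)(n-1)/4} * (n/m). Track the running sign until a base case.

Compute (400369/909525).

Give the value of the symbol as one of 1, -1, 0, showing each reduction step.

flip (400369/909525) -> (909525/400369): both odd, 400369 mod 4 = 1, 909525 mod 4 = 1, so the flip contributes +1; sign now +1
(909525/400369): 909525 mod 400369 = 108787, so (909525/400369) = (108787/400369)
flip (108787/400369) -> (400369/108787): both odd, 108787 mod 4 = 3, 400369 mod 4 = 1, so the flip contributes +1; sign now +1
(400369/108787): 400369 mod 108787 = 74008, so (400369/108787) = (74008/108787)
factor out 2^3: 74008 = 2^3·9251; with 108787 mod 8 = 3, (2/108787) = -1; sign now -1; continue with (9251/108787)
flip (9251/108787) -> (108787/9251): both odd, 9251 mod 4 = 3, 108787 mod 4 = 3, so the flip contributes -1; sign now +1
(108787/9251): 108787 mod 9251 = 7026, so (108787/9251) = (7026/9251)
factor out 2^1: 7026 = 2^1·3513; with 9251 mod 8 = 3, (2/9251) = -1; sign now -1; continue with (3513/9251)
flip (3513/9251) -> (9251/3513): both odd, 3513 mod 4 = 1, 9251 mod 4 = 3, so the flip contributes +1; sign now -1
(9251/3513): 9251 mod 3513 = 2225, so (9251/3513) = (2225/3513)
flip (2225/3513) -> (3513/2225): both odd, 2225 mod 4 = 1, 3513 mod 4 = 1, so the flip contributes +1; sign now -1
(3513/2225): 3513 mod 2225 = 1288, so (3513/2225) = (1288/2225)
factor out 2^3: 1288 = 2^3·161; with 2225 mod 8 = 1, (2/2225) = +1; sign now -1; continue with (161/2225)
flip (161/2225) -> (2225/161): both odd, 161 mod 4 = 1, 2225 mod 4 = 1, so the flip contributes +1; sign now -1
(2225/161): 2225 mod 161 = 132, so (2225/161) = (132/161)
factor out 2^2: 132 = 2^2·33; with 161 mod 8 = 1, (2/161) = +1; sign now -1; continue with (33/161)
flip (33/161) -> (161/33): both odd, 33 mod 4 = 1, 161 mod 4 = 1, so the flip contributes +1; sign now -1
(161/33): 161 mod 33 = 29, so (161/33) = (29/33)
flip (29/33) -> (33/29): both odd, 29 mod 4 = 1, 33 mod 4 = 1, so the flip contributes +1; sign now -1
(33/29): 33 mod 29 = 4, so (33/29) = (4/29)
factor out 2^2: 4 = 2^2·1; with 29 mod 8 = 5, (2/29) = -1; sign now -1; continue with (1/29)
reached (1/29) = 1, so the symbol is -1

-1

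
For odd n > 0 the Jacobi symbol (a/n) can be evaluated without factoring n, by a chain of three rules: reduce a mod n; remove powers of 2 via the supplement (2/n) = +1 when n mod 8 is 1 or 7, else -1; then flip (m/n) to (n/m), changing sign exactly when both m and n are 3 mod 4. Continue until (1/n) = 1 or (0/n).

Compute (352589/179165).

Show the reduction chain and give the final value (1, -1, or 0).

(352589/179165): 352589 mod 179165 = 173424, so (352589/179165) = (173424/179165)
factor out 2^4: 173424 = 2^4·10839; with 179165 mod 8 = 5, (2/179165) = -1; sign now +1; continue with (10839/179165)
flip (10839/179165) -> (179165/10839): both odd, 10839 mod 4 = 3, 179165 mod 4 = 1, so the flip contributes +1; sign now +1
(179165/10839): 179165 mod 10839 = 5741, so (179165/10839) = (5741/10839)
flip (5741/10839) -> (10839/5741): both odd, 5741 mod 4 = 1, 10839 mod 4 = 3, so the flip contributes +1; sign now +1
(10839/5741): 10839 mod 5741 = 5098, so (10839/5741) = (5098/5741)
factor out 2^1: 5098 = 2^1·2549; with 5741 mod 8 = 5, (2/5741) = -1; sign now -1; continue with (2549/5741)
flip (2549/5741) -> (5741/2549): both odd, 2549 mod 4 = 1, 5741 mod 4 = 1, so the flip contributes +1; sign now -1
(5741/2549): 5741 mod 2549 = 643, so (5741/2549) = (643/2549)
flip (643/2549) -> (2549/643): both odd, 643 mod 4 = 3, 2549 mod 4 = 1, so the flip contributes +1; sign now -1
(2549/643): 2549 mod 643 = 620, so (2549/643) = (620/643)
factor out 2^2: 620 = 2^2·155; with 643 mod 8 = 3, (2/643) = -1; sign now -1; continue with (155/643)
flip (155/643) -> (643/155): both odd, 155 mod 4 = 3, 643 mod 4 = 3, so the flip contributes -1; sign now +1
(643/155): 643 mod 155 = 23, so (643/155) = (23/155)
flip (23/155) -> (155/23): both odd, 23 mod 4 = 3, 155 mod 4 = 3, so the flip contributes -1; sign now -1
(155/23): 155 mod 23 = 17, so (155/23) = (17/23)
flip (17/23) -> (23/17): both odd, 17 mod 4 = 1, 23 mod 4 = 3, so the flip contributes +1; sign now -1
(23/17): 23 mod 17 = 6, so (23/17) = (6/17)
factor out 2^1: 6 = 2^1·3; with 17 mod 8 = 1, (2/17) = +1; sign now -1; continue with (3/17)
flip (3/17) -> (17/3): both odd, 3 mod 4 = 3, 17 mod 4 = 1, so the flip contributes +1; sign now -1
(17/3): 17 mod 3 = 2, so (17/3) = (2/3)
factor out 2^1: 2 = 2^1·1; with 3 mod 8 = 3, (2/3) = -1; sign now +1; continue with (1/3)
reached (1/3) = 1, so the symbol is +1

1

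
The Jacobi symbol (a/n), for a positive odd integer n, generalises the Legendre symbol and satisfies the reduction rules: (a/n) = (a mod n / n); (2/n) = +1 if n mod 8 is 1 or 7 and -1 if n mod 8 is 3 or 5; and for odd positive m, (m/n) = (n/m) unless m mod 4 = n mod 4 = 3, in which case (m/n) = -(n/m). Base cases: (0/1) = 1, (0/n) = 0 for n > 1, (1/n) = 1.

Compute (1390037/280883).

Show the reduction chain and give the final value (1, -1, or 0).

-1

(1390037/280883) = (266505/280883)   [reduce mod 280883]
reciprocity: (266505/280883) = +1·(280883/266505) since 266505 mod 4 = 1, 280883 mod 4 = 3; sign now +1
(280883/266505) = (14378/266505)   [reduce mod 266505]
14378 = 2^1·7189; (2/266505) = +1 since 266505 mod 8 = 1, so (14378/266505) = (+1)^1·(7189/266505); sign now +1
reciprocity: (7189/266505) = +1·(266505/7189) since 7189 mod 4 = 1, 266505 mod 4 = 1; sign now +1
(266505/7189) = (512/7189)   [reduce mod 7189]
512 = 2^9·1; (2/7189) = -1 since 7189 mod 8 = 5, so (512/7189) = (-1)^9·(1/7189); sign now -1
(1/7189) = 1; final value = sign = -1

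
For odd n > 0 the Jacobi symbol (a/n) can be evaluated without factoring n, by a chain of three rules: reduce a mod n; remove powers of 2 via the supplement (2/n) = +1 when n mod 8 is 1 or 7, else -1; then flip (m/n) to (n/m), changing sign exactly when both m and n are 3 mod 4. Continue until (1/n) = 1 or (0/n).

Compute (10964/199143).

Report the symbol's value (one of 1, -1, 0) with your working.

10964 = 2^2·2741; (2/199143) = +1 since 199143 mod 8 = 7, so (10964/199143) = (+1)^2·(2741/199143); sign now +1
reciprocity: (2741/199143) = +1·(199143/2741) since 2741 mod 4 = 1, 199143 mod 4 = 3; sign now +1
(199143/2741) = (1791/2741)   [reduce mod 2741]
reciprocity: (1791/2741) = +1·(2741/1791) since 1791 mod 4 = 3, 2741 mod 4 = 1; sign now +1
(2741/1791) = (950/1791)   [reduce mod 1791]
950 = 2^1·475; (2/1791) = +1 since 1791 mod 8 = 7, so (950/1791) = (+1)^1·(475/1791); sign now +1
reciprocity: (475/1791) = -1·(1791/475) since 475 mod 4 = 3, 1791 mod 4 = 3; sign now -1
(1791/475) = (366/475)   [reduce mod 475]
366 = 2^1·183; (2/475) = -1 since 475 mod 8 = 3, so (366/475) = (-1)^1·(183/475); sign now +1
reciprocity: (183/475) = -1·(475/183) since 183 mod 4 = 3, 475 mod 4 = 3; sign now -1
(475/183) = (109/183)   [reduce mod 183]
reciprocity: (109/183) = +1·(183/109) since 109 mod 4 = 1, 183 mod 4 = 3; sign now -1
(183/109) = (74/109)   [reduce mod 109]
74 = 2^1·37; (2/109) = -1 since 109 mod 8 = 5, so (74/109) = (-1)^1·(37/109); sign now +1
reciprocity: (37/109) = +1·(109/37) since 37 mod 4 = 1, 109 mod 4 = 1; sign now +1
(109/37) = (35/37)   [reduce mod 37]
reciprocity: (35/37) = +1·(37/35) since 35 mod 4 = 3, 37 mod 4 = 1; sign now +1
(37/35) = (2/35)   [reduce mod 35]
2 = 2^1·1; (2/35) = -1 since 35 mod 8 = 3, so (2/35) = (-1)^1·(1/35); sign now -1
(1/35) = 1; final value = sign = -1

-1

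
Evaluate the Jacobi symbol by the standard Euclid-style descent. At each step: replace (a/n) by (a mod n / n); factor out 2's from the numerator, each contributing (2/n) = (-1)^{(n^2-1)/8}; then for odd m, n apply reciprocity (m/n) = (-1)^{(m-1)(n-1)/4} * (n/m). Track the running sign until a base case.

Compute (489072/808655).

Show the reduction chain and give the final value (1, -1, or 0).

1

factor out 2^4: 489072 = 2^4·30567; with 808655 mod 8 = 7, (2/808655) = +1; sign now +1; continue with (30567/808655)
flip (30567/808655) -> (808655/30567): both odd, 30567 mod 4 = 3, 808655 mod 4 = 3, so the flip contributes -1; sign now -1
(808655/30567): 808655 mod 30567 = 13913, so (808655/30567) = (13913/30567)
flip (13913/30567) -> (30567/13913): both odd, 13913 mod 4 = 1, 30567 mod 4 = 3, so the flip contributes +1; sign now -1
(30567/13913): 30567 mod 13913 = 2741, so (30567/13913) = (2741/13913)
flip (2741/13913) -> (13913/2741): both odd, 2741 mod 4 = 1, 13913 mod 4 = 1, so the flip contributes +1; sign now -1
(13913/2741): 13913 mod 2741 = 208, so (13913/2741) = (208/2741)
factor out 2^4: 208 = 2^4·13; with 2741 mod 8 = 5, (2/2741) = -1; sign now -1; continue with (13/2741)
flip (13/2741) -> (2741/13): both odd, 13 mod 4 = 1, 2741 mod 4 = 1, so the flip contributes +1; sign now -1
(2741/13): 2741 mod 13 = 11, so (2741/13) = (11/13)
flip (11/13) -> (13/11): both odd, 11 mod 4 = 3, 13 mod 4 = 1, so the flip contributes +1; sign now -1
(13/11): 13 mod 11 = 2, so (13/11) = (2/11)
factor out 2^1: 2 = 2^1·1; with 11 mod 8 = 3, (2/11) = -1; sign now +1; continue with (1/11)
reached (1/11) = 1, so the symbol is +1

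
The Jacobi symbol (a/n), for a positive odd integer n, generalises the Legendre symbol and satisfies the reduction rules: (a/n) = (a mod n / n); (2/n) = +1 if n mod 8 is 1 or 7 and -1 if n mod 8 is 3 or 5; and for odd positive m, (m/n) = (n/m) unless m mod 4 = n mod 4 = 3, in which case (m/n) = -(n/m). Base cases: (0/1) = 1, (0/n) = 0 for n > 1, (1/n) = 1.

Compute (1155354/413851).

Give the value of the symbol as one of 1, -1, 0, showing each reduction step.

1

(1155354/413851): 1155354 mod 413851 = 327652, so (1155354/413851) = (327652/413851)
factor out 2^2: 327652 = 2^2·81913; with 413851 mod 8 = 3, (2/413851) = -1; sign now +1; continue with (81913/413851)
flip (81913/413851) -> (413851/81913): both odd, 81913 mod 4 = 1, 413851 mod 4 = 3, so the flip contributes +1; sign now +1
(413851/81913): 413851 mod 81913 = 4286, so (413851/81913) = (4286/81913)
factor out 2^1: 4286 = 2^1·2143; with 81913 mod 8 = 1, (2/81913) = +1; sign now +1; continue with (2143/81913)
flip (2143/81913) -> (81913/2143): both odd, 2143 mod 4 = 3, 81913 mod 4 = 1, so the flip contributes +1; sign now +1
(81913/2143): 81913 mod 2143 = 479, so (81913/2143) = (479/2143)
flip (479/2143) -> (2143/479): both odd, 479 mod 4 = 3, 2143 mod 4 = 3, so the flip contributes -1; sign now -1
(2143/479): 2143 mod 479 = 227, so (2143/479) = (227/479)
flip (227/479) -> (479/227): both odd, 227 mod 4 = 3, 479 mod 4 = 3, so the flip contributes -1; sign now +1
(479/227): 479 mod 227 = 25, so (479/227) = (25/227)
flip (25/227) -> (227/25): both odd, 25 mod 4 = 1, 227 mod 4 = 3, so the flip contributes +1; sign now +1
(227/25): 227 mod 25 = 2, so (227/25) = (2/25)
factor out 2^1: 2 = 2^1·1; with 25 mod 8 = 1, (2/25) = +1; sign now +1; continue with (1/25)
reached (1/25) = 1, so the symbol is +1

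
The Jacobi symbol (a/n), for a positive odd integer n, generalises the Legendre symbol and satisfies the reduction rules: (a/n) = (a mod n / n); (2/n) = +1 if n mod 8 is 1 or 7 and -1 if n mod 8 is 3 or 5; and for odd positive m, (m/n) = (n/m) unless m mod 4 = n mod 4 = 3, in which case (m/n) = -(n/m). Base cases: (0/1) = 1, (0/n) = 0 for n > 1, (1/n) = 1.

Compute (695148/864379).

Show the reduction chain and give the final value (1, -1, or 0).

695148 = 2^2·173787; (2/864379) = -1 since 864379 mod 8 = 3, so (695148/864379) = (-1)^2·(173787/864379); sign now +1
reciprocity: (173787/864379) = -1·(864379/173787) since 173787 mod 4 = 3, 864379 mod 4 = 3; sign now -1
(864379/173787) = (169231/173787)   [reduce mod 173787]
reciprocity: (169231/173787) = -1·(173787/169231) since 169231 mod 4 = 3, 173787 mod 4 = 3; sign now +1
(173787/169231) = (4556/169231)   [reduce mod 169231]
4556 = 2^2·1139; (2/169231) = +1 since 169231 mod 8 = 7, so (4556/169231) = (+1)^2·(1139/169231); sign now +1
reciprocity: (1139/169231) = -1·(169231/1139) since 1139 mod 4 = 3, 169231 mod 4 = 3; sign now -1
(169231/1139) = (659/1139)   [reduce mod 1139]
reciprocity: (659/1139) = -1·(1139/659) since 659 mod 4 = 3, 1139 mod 4 = 3; sign now +1
(1139/659) = (480/659)   [reduce mod 659]
480 = 2^5·15; (2/659) = -1 since 659 mod 8 = 3, so (480/659) = (-1)^5·(15/659); sign now -1
reciprocity: (15/659) = -1·(659/15) since 15 mod 4 = 3, 659 mod 4 = 3; sign now +1
(659/15) = (14/15)   [reduce mod 15]
14 = 2^1·7; (2/15) = +1 since 15 mod 8 = 7, so (14/15) = (+1)^1·(7/15); sign now +1
reciprocity: (7/15) = -1·(15/7) since 7 mod 4 = 3, 15 mod 4 = 3; sign now -1
(15/7) = (1/7)   [reduce mod 7]
(1/7) = 1; final value = sign = -1

-1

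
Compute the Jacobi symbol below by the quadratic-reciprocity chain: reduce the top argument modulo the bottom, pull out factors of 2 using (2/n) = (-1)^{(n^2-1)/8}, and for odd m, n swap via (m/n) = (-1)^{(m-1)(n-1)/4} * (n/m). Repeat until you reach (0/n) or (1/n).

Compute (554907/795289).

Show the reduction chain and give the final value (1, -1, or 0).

-1

reciprocity: (554907/795289) = +1·(795289/554907) since 554907 mod 4 = 3, 795289 mod 4 = 1; sign now +1
(795289/554907) = (240382/554907)   [reduce mod 554907]
240382 = 2^1·120191; (2/554907) = -1 since 554907 mod 8 = 3, so (240382/554907) = (-1)^1·(120191/554907); sign now -1
reciprocity: (120191/554907) = -1·(554907/120191) since 120191 mod 4 = 3, 554907 mod 4 = 3; sign now +1
(554907/120191) = (74143/120191)   [reduce mod 120191]
reciprocity: (74143/120191) = -1·(120191/74143) since 74143 mod 4 = 3, 120191 mod 4 = 3; sign now -1
(120191/74143) = (46048/74143)   [reduce mod 74143]
46048 = 2^5·1439; (2/74143) = +1 since 74143 mod 8 = 7, so (46048/74143) = (+1)^5·(1439/74143); sign now -1
reciprocity: (1439/74143) = -1·(74143/1439) since 1439 mod 4 = 3, 74143 mod 4 = 3; sign now +1
(74143/1439) = (754/1439)   [reduce mod 1439]
754 = 2^1·377; (2/1439) = +1 since 1439 mod 8 = 7, so (754/1439) = (+1)^1·(377/1439); sign now +1
reciprocity: (377/1439) = +1·(1439/377) since 377 mod 4 = 1, 1439 mod 4 = 3; sign now +1
(1439/377) = (308/377)   [reduce mod 377]
308 = 2^2·77; (2/377) = +1 since 377 mod 8 = 1, so (308/377) = (+1)^2·(77/377); sign now +1
reciprocity: (77/377) = +1·(377/77) since 77 mod 4 = 1, 377 mod 4 = 1; sign now +1
(377/77) = (69/77)   [reduce mod 77]
reciprocity: (69/77) = +1·(77/69) since 69 mod 4 = 1, 77 mod 4 = 1; sign now +1
(77/69) = (8/69)   [reduce mod 69]
8 = 2^3·1; (2/69) = -1 since 69 mod 8 = 5, so (8/69) = (-1)^3·(1/69); sign now -1
(1/69) = 1; final value = sign = -1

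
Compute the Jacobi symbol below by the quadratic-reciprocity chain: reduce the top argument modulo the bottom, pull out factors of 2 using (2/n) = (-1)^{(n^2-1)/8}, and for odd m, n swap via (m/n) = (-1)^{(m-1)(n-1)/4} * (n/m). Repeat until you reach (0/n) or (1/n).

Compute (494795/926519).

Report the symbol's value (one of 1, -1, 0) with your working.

reciprocity: (494795/926519) = -1·(926519/494795) since 494795 mod 4 = 3, 926519 mod 4 = 3; sign now -1
(926519/494795) = (431724/494795)   [reduce mod 494795]
431724 = 2^2·107931; (2/494795) = -1 since 494795 mod 8 = 3, so (431724/494795) = (-1)^2·(107931/494795); sign now -1
reciprocity: (107931/494795) = -1·(494795/107931) since 107931 mod 4 = 3, 494795 mod 4 = 3; sign now +1
(494795/107931) = (63071/107931)   [reduce mod 107931]
reciprocity: (63071/107931) = -1·(107931/63071) since 63071 mod 4 = 3, 107931 mod 4 = 3; sign now -1
(107931/63071) = (44860/63071)   [reduce mod 63071]
44860 = 2^2·11215; (2/63071) = +1 since 63071 mod 8 = 7, so (44860/63071) = (+1)^2·(11215/63071); sign now -1
reciprocity: (11215/63071) = -1·(63071/11215) since 11215 mod 4 = 3, 63071 mod 4 = 3; sign now +1
(63071/11215) = (6996/11215)   [reduce mod 11215]
6996 = 2^2·1749; (2/11215) = +1 since 11215 mod 8 = 7, so (6996/11215) = (+1)^2·(1749/11215); sign now +1
reciprocity: (1749/11215) = +1·(11215/1749) since 1749 mod 4 = 1, 11215 mod 4 = 3; sign now +1
(11215/1749) = (721/1749)   [reduce mod 1749]
reciprocity: (721/1749) = +1·(1749/721) since 721 mod 4 = 1, 1749 mod 4 = 1; sign now +1
(1749/721) = (307/721)   [reduce mod 721]
reciprocity: (307/721) = +1·(721/307) since 307 mod 4 = 3, 721 mod 4 = 1; sign now +1
(721/307) = (107/307)   [reduce mod 307]
reciprocity: (107/307) = -1·(307/107) since 107 mod 4 = 3, 307 mod 4 = 3; sign now -1
(307/107) = (93/107)   [reduce mod 107]
reciprocity: (93/107) = +1·(107/93) since 93 mod 4 = 1, 107 mod 4 = 3; sign now -1
(107/93) = (14/93)   [reduce mod 93]
14 = 2^1·7; (2/93) = -1 since 93 mod 8 = 5, so (14/93) = (-1)^1·(7/93); sign now +1
reciprocity: (7/93) = +1·(93/7) since 7 mod 4 = 3, 93 mod 4 = 1; sign now +1
(93/7) = (2/7)   [reduce mod 7]
2 = 2^1·1; (2/7) = +1 since 7 mod 8 = 7, so (2/7) = (+1)^1·(1/7); sign now +1
(1/7) = 1; final value = sign = +1

1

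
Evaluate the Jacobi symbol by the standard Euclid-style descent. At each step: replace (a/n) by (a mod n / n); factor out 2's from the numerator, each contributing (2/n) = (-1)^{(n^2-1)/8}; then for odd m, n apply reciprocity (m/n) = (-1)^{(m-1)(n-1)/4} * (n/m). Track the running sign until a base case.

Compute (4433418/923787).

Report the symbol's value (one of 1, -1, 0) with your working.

0

(4433418/923787): 4433418 mod 923787 = 738270, so (4433418/923787) = (738270/923787)
factor out 2^1: 738270 = 2^1·369135; with 923787 mod 8 = 3, (2/923787) = -1; sign now -1; continue with (369135/923787)
flip (369135/923787) -> (923787/369135): both odd, 369135 mod 4 = 3, 923787 mod 4 = 3, so the flip contributes -1; sign now +1
(923787/369135): 923787 mod 369135 = 185517, so (923787/369135) = (185517/369135)
flip (185517/369135) -> (369135/185517): both odd, 185517 mod 4 = 1, 369135 mod 4 = 3, so the flip contributes +1; sign now +1
(369135/185517): 369135 mod 185517 = 183618, so (369135/185517) = (183618/185517)
factor out 2^1: 183618 = 2^1·91809; with 185517 mod 8 = 5, (2/185517) = -1; sign now -1; continue with (91809/185517)
flip (91809/185517) -> (185517/91809): both odd, 91809 mod 4 = 1, 185517 mod 4 = 1, so the flip contributes +1; sign now -1
(185517/91809): 185517 mod 91809 = 1899, so (185517/91809) = (1899/91809)
flip (1899/91809) -> (91809/1899): both odd, 1899 mod 4 = 3, 91809 mod 4 = 1, so the flip contributes +1; sign now -1
(91809/1899): 91809 mod 1899 = 657, so (91809/1899) = (657/1899)
flip (657/1899) -> (1899/657): both odd, 657 mod 4 = 1, 1899 mod 4 = 3, so the flip contributes +1; sign now -1
(1899/657): 1899 mod 657 = 585, so (1899/657) = (585/657)
flip (585/657) -> (657/585): both odd, 585 mod 4 = 1, 657 mod 4 = 1, so the flip contributes +1; sign now -1
(657/585): 657 mod 585 = 72, so (657/585) = (72/585)
factor out 2^3: 72 = 2^3·9; with 585 mod 8 = 1, (2/585) = +1; sign now -1; continue with (9/585)
flip (9/585) -> (585/9): both odd, 9 mod 4 = 1, 585 mod 4 = 1, so the flip contributes +1; sign now -1
(585/9): 585 mod 9 = 0, so (585/9) = (0/9)
reached (0/9); gcd(a, n) > 1, so (0/9) = 0 and the symbol is 0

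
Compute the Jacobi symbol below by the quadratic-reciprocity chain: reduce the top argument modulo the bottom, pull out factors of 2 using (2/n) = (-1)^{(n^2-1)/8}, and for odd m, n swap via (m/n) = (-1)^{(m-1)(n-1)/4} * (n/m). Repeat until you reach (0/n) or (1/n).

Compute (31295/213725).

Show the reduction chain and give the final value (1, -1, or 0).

reciprocity: (31295/213725) = +1·(213725/31295) since 31295 mod 4 = 3, 213725 mod 4 = 1; sign now +1
(213725/31295) = (25955/31295)   [reduce mod 31295]
reciprocity: (25955/31295) = -1·(31295/25955) since 25955 mod 4 = 3, 31295 mod 4 = 3; sign now -1
(31295/25955) = (5340/25955)   [reduce mod 25955]
5340 = 2^2·1335; (2/25955) = -1 since 25955 mod 8 = 3, so (5340/25955) = (-1)^2·(1335/25955); sign now -1
reciprocity: (1335/25955) = -1·(25955/1335) since 1335 mod 4 = 3, 25955 mod 4 = 3; sign now +1
(25955/1335) = (590/1335)   [reduce mod 1335]
590 = 2^1·295; (2/1335) = +1 since 1335 mod 8 = 7, so (590/1335) = (+1)^1·(295/1335); sign now +1
reciprocity: (295/1335) = -1·(1335/295) since 295 mod 4 = 3, 1335 mod 4 = 3; sign now -1
(1335/295) = (155/295)   [reduce mod 295]
reciprocity: (155/295) = -1·(295/155) since 155 mod 4 = 3, 295 mod 4 = 3; sign now +1
(295/155) = (140/155)   [reduce mod 155]
140 = 2^2·35; (2/155) = -1 since 155 mod 8 = 3, so (140/155) = (-1)^2·(35/155); sign now +1
reciprocity: (35/155) = -1·(155/35) since 35 mod 4 = 3, 155 mod 4 = 3; sign now -1
(155/35) = (15/35)   [reduce mod 35]
reciprocity: (15/35) = -1·(35/15) since 15 mod 4 = 3, 35 mod 4 = 3; sign now +1
(35/15) = (5/15)   [reduce mod 15]
reciprocity: (5/15) = +1·(15/5) since 5 mod 4 = 1, 15 mod 4 = 3; sign now +1
(15/5) = (0/5)   [reduce mod 5]
(0/5) = 0   [gcd(a, n) > 1]; final value = 0

0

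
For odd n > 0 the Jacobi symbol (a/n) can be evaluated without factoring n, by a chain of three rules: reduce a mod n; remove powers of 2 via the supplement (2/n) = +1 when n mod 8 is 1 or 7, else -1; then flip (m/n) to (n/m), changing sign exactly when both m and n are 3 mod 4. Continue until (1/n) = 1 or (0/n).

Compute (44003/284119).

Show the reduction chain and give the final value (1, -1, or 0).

flip (44003/284119) -> (284119/44003): both odd, 44003 mod 4 = 3, 284119 mod 4 = 3, so the flip contributes -1; sign now -1
(284119/44003): 284119 mod 44003 = 20101, so (284119/44003) = (20101/44003)
flip (20101/44003) -> (44003/20101): both odd, 20101 mod 4 = 1, 44003 mod 4 = 3, so the flip contributes +1; sign now -1
(44003/20101): 44003 mod 20101 = 3801, so (44003/20101) = (3801/20101)
flip (3801/20101) -> (20101/3801): both odd, 3801 mod 4 = 1, 20101 mod 4 = 1, so the flip contributes +1; sign now -1
(20101/3801): 20101 mod 3801 = 1096, so (20101/3801) = (1096/3801)
factor out 2^3: 1096 = 2^3·137; with 3801 mod 8 = 1, (2/3801) = +1; sign now -1; continue with (137/3801)
flip (137/3801) -> (3801/137): both odd, 137 mod 4 = 1, 3801 mod 4 = 1, so the flip contributes +1; sign now -1
(3801/137): 3801 mod 137 = 102, so (3801/137) = (102/137)
factor out 2^1: 102 = 2^1·51; with 137 mod 8 = 1, (2/137) = +1; sign now -1; continue with (51/137)
flip (51/137) -> (137/51): both odd, 51 mod 4 = 3, 137 mod 4 = 1, so the flip contributes +1; sign now -1
(137/51): 137 mod 51 = 35, so (137/51) = (35/51)
flip (35/51) -> (51/35): both odd, 35 mod 4 = 3, 51 mod 4 = 3, so the flip contributes -1; sign now +1
(51/35): 51 mod 35 = 16, so (51/35) = (16/35)
factor out 2^4: 16 = 2^4·1; with 35 mod 8 = 3, (2/35) = -1; sign now +1; continue with (1/35)
reached (1/35) = 1, so the symbol is +1

1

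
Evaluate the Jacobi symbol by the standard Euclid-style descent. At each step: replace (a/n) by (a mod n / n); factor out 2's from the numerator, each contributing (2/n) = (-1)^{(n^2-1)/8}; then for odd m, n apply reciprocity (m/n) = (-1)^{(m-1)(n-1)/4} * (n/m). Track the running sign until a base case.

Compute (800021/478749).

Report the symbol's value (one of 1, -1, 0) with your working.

1

(800021/478749) = (321272/478749)   [reduce mod 478749]
321272 = 2^3·40159; (2/478749) = -1 since 478749 mod 8 = 5, so (321272/478749) = (-1)^3·(40159/478749); sign now -1
reciprocity: (40159/478749) = +1·(478749/40159) since 40159 mod 4 = 3, 478749 mod 4 = 1; sign now -1
(478749/40159) = (37000/40159)   [reduce mod 40159]
37000 = 2^3·4625; (2/40159) = +1 since 40159 mod 8 = 7, so (37000/40159) = (+1)^3·(4625/40159); sign now -1
reciprocity: (4625/40159) = +1·(40159/4625) since 4625 mod 4 = 1, 40159 mod 4 = 3; sign now -1
(40159/4625) = (3159/4625)   [reduce mod 4625]
reciprocity: (3159/4625) = +1·(4625/3159) since 3159 mod 4 = 3, 4625 mod 4 = 1; sign now -1
(4625/3159) = (1466/3159)   [reduce mod 3159]
1466 = 2^1·733; (2/3159) = +1 since 3159 mod 8 = 7, so (1466/3159) = (+1)^1·(733/3159); sign now -1
reciprocity: (733/3159) = +1·(3159/733) since 733 mod 4 = 1, 3159 mod 4 = 3; sign now -1
(3159/733) = (227/733)   [reduce mod 733]
reciprocity: (227/733) = +1·(733/227) since 227 mod 4 = 3, 733 mod 4 = 1; sign now -1
(733/227) = (52/227)   [reduce mod 227]
52 = 2^2·13; (2/227) = -1 since 227 mod 8 = 3, so (52/227) = (-1)^2·(13/227); sign now -1
reciprocity: (13/227) = +1·(227/13) since 13 mod 4 = 1, 227 mod 4 = 3; sign now -1
(227/13) = (6/13)   [reduce mod 13]
6 = 2^1·3; (2/13) = -1 since 13 mod 8 = 5, so (6/13) = (-1)^1·(3/13); sign now +1
reciprocity: (3/13) = +1·(13/3) since 3 mod 4 = 3, 13 mod 4 = 1; sign now +1
(13/3) = (1/3)   [reduce mod 3]
(1/3) = 1; final value = sign = +1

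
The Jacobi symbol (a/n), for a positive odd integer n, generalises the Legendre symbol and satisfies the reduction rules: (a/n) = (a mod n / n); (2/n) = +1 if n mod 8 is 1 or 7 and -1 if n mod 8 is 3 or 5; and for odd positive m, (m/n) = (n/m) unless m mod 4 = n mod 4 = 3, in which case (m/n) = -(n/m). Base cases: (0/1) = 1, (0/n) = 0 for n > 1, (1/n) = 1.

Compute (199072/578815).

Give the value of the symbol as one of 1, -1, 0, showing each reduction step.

-1

199072 = 2^5·6221; (2/578815) = +1 since 578815 mod 8 = 7, so (199072/578815) = (+1)^5·(6221/578815); sign now +1
reciprocity: (6221/578815) = +1·(578815/6221) since 6221 mod 4 = 1, 578815 mod 4 = 3; sign now +1
(578815/6221) = (262/6221)   [reduce mod 6221]
262 = 2^1·131; (2/6221) = -1 since 6221 mod 8 = 5, so (262/6221) = (-1)^1·(131/6221); sign now -1
reciprocity: (131/6221) = +1·(6221/131) since 131 mod 4 = 3, 6221 mod 4 = 1; sign now -1
(6221/131) = (64/131)   [reduce mod 131]
64 = 2^6·1; (2/131) = -1 since 131 mod 8 = 3, so (64/131) = (-1)^6·(1/131); sign now -1
(1/131) = 1; final value = sign = -1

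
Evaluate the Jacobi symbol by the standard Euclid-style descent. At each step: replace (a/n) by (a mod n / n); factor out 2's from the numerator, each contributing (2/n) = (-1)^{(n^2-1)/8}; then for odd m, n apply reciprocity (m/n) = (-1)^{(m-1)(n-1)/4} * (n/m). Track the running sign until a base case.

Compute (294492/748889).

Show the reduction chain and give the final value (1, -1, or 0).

factor out 2^2: 294492 = 2^2·73623; with 748889 mod 8 = 1, (2/748889) = +1; sign now +1; continue with (73623/748889)
flip (73623/748889) -> (748889/73623): both odd, 73623 mod 4 = 3, 748889 mod 4 = 1, so the flip contributes +1; sign now +1
(748889/73623): 748889 mod 73623 = 12659, so (748889/73623) = (12659/73623)
flip (12659/73623) -> (73623/12659): both odd, 12659 mod 4 = 3, 73623 mod 4 = 3, so the flip contributes -1; sign now -1
(73623/12659): 73623 mod 12659 = 10328, so (73623/12659) = (10328/12659)
factor out 2^3: 10328 = 2^3·1291; with 12659 mod 8 = 3, (2/12659) = -1; sign now +1; continue with (1291/12659)
flip (1291/12659) -> (12659/1291): both odd, 1291 mod 4 = 3, 12659 mod 4 = 3, so the flip contributes -1; sign now -1
(12659/1291): 12659 mod 1291 = 1040, so (12659/1291) = (1040/1291)
factor out 2^4: 1040 = 2^4·65; with 1291 mod 8 = 3, (2/1291) = -1; sign now -1; continue with (65/1291)
flip (65/1291) -> (1291/65): both odd, 65 mod 4 = 1, 1291 mod 4 = 3, so the flip contributes +1; sign now -1
(1291/65): 1291 mod 65 = 56, so (1291/65) = (56/65)
factor out 2^3: 56 = 2^3·7; with 65 mod 8 = 1, (2/65) = +1; sign now -1; continue with (7/65)
flip (7/65) -> (65/7): both odd, 7 mod 4 = 3, 65 mod 4 = 1, so the flip contributes +1; sign now -1
(65/7): 65 mod 7 = 2, so (65/7) = (2/7)
factor out 2^1: 2 = 2^1·1; with 7 mod 8 = 7, (2/7) = +1; sign now -1; continue with (1/7)
reached (1/7) = 1, so the symbol is -1

-1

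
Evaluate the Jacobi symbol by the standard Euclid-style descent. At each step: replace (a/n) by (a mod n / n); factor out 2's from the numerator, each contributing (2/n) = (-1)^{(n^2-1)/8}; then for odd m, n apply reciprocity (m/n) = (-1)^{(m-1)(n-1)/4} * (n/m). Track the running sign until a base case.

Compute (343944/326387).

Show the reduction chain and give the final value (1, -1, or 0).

(343944/326387) = (17557/326387)   [reduce mod 326387]
reciprocity: (17557/326387) = +1·(326387/17557) since 17557 mod 4 = 1, 326387 mod 4 = 3; sign now +1
(326387/17557) = (10361/17557)   [reduce mod 17557]
reciprocity: (10361/17557) = +1·(17557/10361) since 10361 mod 4 = 1, 17557 mod 4 = 1; sign now +1
(17557/10361) = (7196/10361)   [reduce mod 10361]
7196 = 2^2·1799; (2/10361) = +1 since 10361 mod 8 = 1, so (7196/10361) = (+1)^2·(1799/10361); sign now +1
reciprocity: (1799/10361) = +1·(10361/1799) since 1799 mod 4 = 3, 10361 mod 4 = 1; sign now +1
(10361/1799) = (1366/1799)   [reduce mod 1799]
1366 = 2^1·683; (2/1799) = +1 since 1799 mod 8 = 7, so (1366/1799) = (+1)^1·(683/1799); sign now +1
reciprocity: (683/1799) = -1·(1799/683) since 683 mod 4 = 3, 1799 mod 4 = 3; sign now -1
(1799/683) = (433/683)   [reduce mod 683]
reciprocity: (433/683) = +1·(683/433) since 433 mod 4 = 1, 683 mod 4 = 3; sign now -1
(683/433) = (250/433)   [reduce mod 433]
250 = 2^1·125; (2/433) = +1 since 433 mod 8 = 1, so (250/433) = (+1)^1·(125/433); sign now -1
reciprocity: (125/433) = +1·(433/125) since 125 mod 4 = 1, 433 mod 4 = 1; sign now -1
(433/125) = (58/125)   [reduce mod 125]
58 = 2^1·29; (2/125) = -1 since 125 mod 8 = 5, so (58/125) = (-1)^1·(29/125); sign now +1
reciprocity: (29/125) = +1·(125/29) since 29 mod 4 = 1, 125 mod 4 = 1; sign now +1
(125/29) = (9/29)   [reduce mod 29]
reciprocity: (9/29) = +1·(29/9) since 9 mod 4 = 1, 29 mod 4 = 1; sign now +1
(29/9) = (2/9)   [reduce mod 9]
2 = 2^1·1; (2/9) = +1 since 9 mod 8 = 1, so (2/9) = (+1)^1·(1/9); sign now +1
(1/9) = 1; final value = sign = +1

1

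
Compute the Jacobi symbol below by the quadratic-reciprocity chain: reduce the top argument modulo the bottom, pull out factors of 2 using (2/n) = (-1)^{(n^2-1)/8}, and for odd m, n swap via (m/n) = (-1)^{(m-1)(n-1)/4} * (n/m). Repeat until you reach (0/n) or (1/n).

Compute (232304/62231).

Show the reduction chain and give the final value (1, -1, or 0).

(232304/62231) = (45611/62231)   [reduce mod 62231]
reciprocity: (45611/62231) = -1·(62231/45611) since 45611 mod 4 = 3, 62231 mod 4 = 3; sign now -1
(62231/45611) = (16620/45611)   [reduce mod 45611]
16620 = 2^2·4155; (2/45611) = -1 since 45611 mod 8 = 3, so (16620/45611) = (-1)^2·(4155/45611); sign now -1
reciprocity: (4155/45611) = -1·(45611/4155) since 4155 mod 4 = 3, 45611 mod 4 = 3; sign now +1
(45611/4155) = (4061/4155)   [reduce mod 4155]
reciprocity: (4061/4155) = +1·(4155/4061) since 4061 mod 4 = 1, 4155 mod 4 = 3; sign now +1
(4155/4061) = (94/4061)   [reduce mod 4061]
94 = 2^1·47; (2/4061) = -1 since 4061 mod 8 = 5, so (94/4061) = (-1)^1·(47/4061); sign now -1
reciprocity: (47/4061) = +1·(4061/47) since 47 mod 4 = 3, 4061 mod 4 = 1; sign now -1
(4061/47) = (19/47)   [reduce mod 47]
reciprocity: (19/47) = -1·(47/19) since 19 mod 4 = 3, 47 mod 4 = 3; sign now +1
(47/19) = (9/19)   [reduce mod 19]
reciprocity: (9/19) = +1·(19/9) since 9 mod 4 = 1, 19 mod 4 = 3; sign now +1
(19/9) = (1/9)   [reduce mod 9]
(1/9) = 1; final value = sign = +1

1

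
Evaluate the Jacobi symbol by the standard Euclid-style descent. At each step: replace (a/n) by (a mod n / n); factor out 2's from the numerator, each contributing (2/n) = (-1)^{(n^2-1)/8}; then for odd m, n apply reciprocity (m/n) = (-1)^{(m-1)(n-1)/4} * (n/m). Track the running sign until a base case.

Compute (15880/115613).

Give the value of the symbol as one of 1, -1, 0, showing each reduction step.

factor out 2^3: 15880 = 2^3·1985; with 115613 mod 8 = 5, (2/115613) = -1; sign now -1; continue with (1985/115613)
flip (1985/115613) -> (115613/1985): both odd, 1985 mod 4 = 1, 115613 mod 4 = 1, so the flip contributes +1; sign now -1
(115613/1985): 115613 mod 1985 = 483, so (115613/1985) = (483/1985)
flip (483/1985) -> (1985/483): both odd, 483 mod 4 = 3, 1985 mod 4 = 1, so the flip contributes +1; sign now -1
(1985/483): 1985 mod 483 = 53, so (1985/483) = (53/483)
flip (53/483) -> (483/53): both odd, 53 mod 4 = 1, 483 mod 4 = 3, so the flip contributes +1; sign now -1
(483/53): 483 mod 53 = 6, so (483/53) = (6/53)
factor out 2^1: 6 = 2^1·3; with 53 mod 8 = 5, (2/53) = -1; sign now +1; continue with (3/53)
flip (3/53) -> (53/3): both odd, 3 mod 4 = 3, 53 mod 4 = 1, so the flip contributes +1; sign now +1
(53/3): 53 mod 3 = 2, so (53/3) = (2/3)
factor out 2^1: 2 = 2^1·1; with 3 mod 8 = 3, (2/3) = -1; sign now -1; continue with (1/3)
reached (1/3) = 1, so the symbol is -1

-1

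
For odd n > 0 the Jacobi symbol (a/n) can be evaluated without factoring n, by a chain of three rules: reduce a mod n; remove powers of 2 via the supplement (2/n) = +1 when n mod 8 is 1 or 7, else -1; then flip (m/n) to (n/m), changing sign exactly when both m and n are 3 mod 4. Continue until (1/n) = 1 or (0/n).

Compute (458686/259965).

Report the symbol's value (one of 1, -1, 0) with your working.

-1

(458686/259965): 458686 mod 259965 = 198721, so (458686/259965) = (198721/259965)
flip (198721/259965) -> (259965/198721): both odd, 198721 mod 4 = 1, 259965 mod 4 = 1, so the flip contributes +1; sign now +1
(259965/198721): 259965 mod 198721 = 61244, so (259965/198721) = (61244/198721)
factor out 2^2: 61244 = 2^2·15311; with 198721 mod 8 = 1, (2/198721) = +1; sign now +1; continue with (15311/198721)
flip (15311/198721) -> (198721/15311): both odd, 15311 mod 4 = 3, 198721 mod 4 = 1, so the flip contributes +1; sign now +1
(198721/15311): 198721 mod 15311 = 14989, so (198721/15311) = (14989/15311)
flip (14989/15311) -> (15311/14989): both odd, 14989 mod 4 = 1, 15311 mod 4 = 3, so the flip contributes +1; sign now +1
(15311/14989): 15311 mod 14989 = 322, so (15311/14989) = (322/14989)
factor out 2^1: 322 = 2^1·161; with 14989 mod 8 = 5, (2/14989) = -1; sign now -1; continue with (161/14989)
flip (161/14989) -> (14989/161): both odd, 161 mod 4 = 1, 14989 mod 4 = 1, so the flip contributes +1; sign now -1
(14989/161): 14989 mod 161 = 16, so (14989/161) = (16/161)
factor out 2^4: 16 = 2^4·1; with 161 mod 8 = 1, (2/161) = +1; sign now -1; continue with (1/161)
reached (1/161) = 1, so the symbol is -1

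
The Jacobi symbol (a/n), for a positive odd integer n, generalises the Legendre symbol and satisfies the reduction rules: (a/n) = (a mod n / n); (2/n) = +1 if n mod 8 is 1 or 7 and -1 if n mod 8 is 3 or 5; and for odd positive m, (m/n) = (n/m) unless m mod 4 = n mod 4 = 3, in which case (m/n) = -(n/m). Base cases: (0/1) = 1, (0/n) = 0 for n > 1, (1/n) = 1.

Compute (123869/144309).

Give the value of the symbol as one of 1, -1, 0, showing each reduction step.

flip (123869/144309) -> (144309/123869): both odd, 123869 mod 4 = 1, 144309 mod 4 = 1, so the flip contributes +1; sign now +1
(144309/123869): 144309 mod 123869 = 20440, so (144309/123869) = (20440/123869)
factor out 2^3: 20440 = 2^3·2555; with 123869 mod 8 = 5, (2/123869) = -1; sign now -1; continue with (2555/123869)
flip (2555/123869) -> (123869/2555): both odd, 2555 mod 4 = 3, 123869 mod 4 = 1, so the flip contributes +1; sign now -1
(123869/2555): 123869 mod 2555 = 1229, so (123869/2555) = (1229/2555)
flip (1229/2555) -> (2555/1229): both odd, 1229 mod 4 = 1, 2555 mod 4 = 3, so the flip contributes +1; sign now -1
(2555/1229): 2555 mod 1229 = 97, so (2555/1229) = (97/1229)
flip (97/1229) -> (1229/97): both odd, 97 mod 4 = 1, 1229 mod 4 = 1, so the flip contributes +1; sign now -1
(1229/97): 1229 mod 97 = 65, so (1229/97) = (65/97)
flip (65/97) -> (97/65): both odd, 65 mod 4 = 1, 97 mod 4 = 1, so the flip contributes +1; sign now -1
(97/65): 97 mod 65 = 32, so (97/65) = (32/65)
factor out 2^5: 32 = 2^5·1; with 65 mod 8 = 1, (2/65) = +1; sign now -1; continue with (1/65)
reached (1/65) = 1, so the symbol is -1

-1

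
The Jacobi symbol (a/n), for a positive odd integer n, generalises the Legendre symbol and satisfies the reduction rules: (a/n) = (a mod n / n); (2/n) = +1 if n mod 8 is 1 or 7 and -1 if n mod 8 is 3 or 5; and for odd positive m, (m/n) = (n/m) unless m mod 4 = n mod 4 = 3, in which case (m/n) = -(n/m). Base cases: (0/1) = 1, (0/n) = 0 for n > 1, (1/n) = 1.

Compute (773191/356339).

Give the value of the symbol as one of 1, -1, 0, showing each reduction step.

0

(773191/356339) = (60513/356339)   [reduce mod 356339]
reciprocity: (60513/356339) = +1·(356339/60513) since 60513 mod 4 = 1, 356339 mod 4 = 3; sign now +1
(356339/60513) = (53774/60513)   [reduce mod 60513]
53774 = 2^1·26887; (2/60513) = +1 since 60513 mod 8 = 1, so (53774/60513) = (+1)^1·(26887/60513); sign now +1
reciprocity: (26887/60513) = +1·(60513/26887) since 26887 mod 4 = 3, 60513 mod 4 = 1; sign now +1
(60513/26887) = (6739/26887)   [reduce mod 26887]
reciprocity: (6739/26887) = -1·(26887/6739) since 6739 mod 4 = 3, 26887 mod 4 = 3; sign now -1
(26887/6739) = (6670/6739)   [reduce mod 6739]
6670 = 2^1·3335; (2/6739) = -1 since 6739 mod 8 = 3, so (6670/6739) = (-1)^1·(3335/6739); sign now +1
reciprocity: (3335/6739) = -1·(6739/3335) since 3335 mod 4 = 3, 6739 mod 4 = 3; sign now -1
(6739/3335) = (69/3335)   [reduce mod 3335]
reciprocity: (69/3335) = +1·(3335/69) since 69 mod 4 = 1, 3335 mod 4 = 3; sign now -1
(3335/69) = (23/69)   [reduce mod 69]
reciprocity: (23/69) = +1·(69/23) since 23 mod 4 = 3, 69 mod 4 = 1; sign now -1
(69/23) = (0/23)   [reduce mod 23]
(0/23) = 0   [gcd(a, n) > 1]; final value = 0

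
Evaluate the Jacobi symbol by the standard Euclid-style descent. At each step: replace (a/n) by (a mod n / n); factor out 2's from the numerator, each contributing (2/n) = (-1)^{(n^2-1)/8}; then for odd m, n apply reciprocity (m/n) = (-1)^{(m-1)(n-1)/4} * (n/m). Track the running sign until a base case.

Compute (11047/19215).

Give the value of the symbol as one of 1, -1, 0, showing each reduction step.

reciprocity: (11047/19215) = -1·(19215/11047) since 11047 mod 4 = 3, 19215 mod 4 = 3; sign now -1
(19215/11047) = (8168/11047)   [reduce mod 11047]
8168 = 2^3·1021; (2/11047) = +1 since 11047 mod 8 = 7, so (8168/11047) = (+1)^3·(1021/11047); sign now -1
reciprocity: (1021/11047) = +1·(11047/1021) since 1021 mod 4 = 1, 11047 mod 4 = 3; sign now -1
(11047/1021) = (837/1021)   [reduce mod 1021]
reciprocity: (837/1021) = +1·(1021/837) since 837 mod 4 = 1, 1021 mod 4 = 1; sign now -1
(1021/837) = (184/837)   [reduce mod 837]
184 = 2^3·23; (2/837) = -1 since 837 mod 8 = 5, so (184/837) = (-1)^3·(23/837); sign now +1
reciprocity: (23/837) = +1·(837/23) since 23 mod 4 = 3, 837 mod 4 = 1; sign now +1
(837/23) = (9/23)   [reduce mod 23]
reciprocity: (9/23) = +1·(23/9) since 9 mod 4 = 1, 23 mod 4 = 3; sign now +1
(23/9) = (5/9)   [reduce mod 9]
reciprocity: (5/9) = +1·(9/5) since 5 mod 4 = 1, 9 mod 4 = 1; sign now +1
(9/5) = (4/5)   [reduce mod 5]
4 = 2^2·1; (2/5) = -1 since 5 mod 8 = 5, so (4/5) = (-1)^2·(1/5); sign now +1
(1/5) = 1; final value = sign = +1

1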